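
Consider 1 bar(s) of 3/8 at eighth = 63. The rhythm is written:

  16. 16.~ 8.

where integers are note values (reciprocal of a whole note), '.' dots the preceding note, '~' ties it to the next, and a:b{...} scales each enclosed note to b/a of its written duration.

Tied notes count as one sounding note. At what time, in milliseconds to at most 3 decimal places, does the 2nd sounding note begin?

1. 0.0ms @ 0 + 714.286ms (3/4)
2. 714.286ms @ 3/4 + 2142.857ms (9/4)

note 2 onset = 3/4b = 714.286ms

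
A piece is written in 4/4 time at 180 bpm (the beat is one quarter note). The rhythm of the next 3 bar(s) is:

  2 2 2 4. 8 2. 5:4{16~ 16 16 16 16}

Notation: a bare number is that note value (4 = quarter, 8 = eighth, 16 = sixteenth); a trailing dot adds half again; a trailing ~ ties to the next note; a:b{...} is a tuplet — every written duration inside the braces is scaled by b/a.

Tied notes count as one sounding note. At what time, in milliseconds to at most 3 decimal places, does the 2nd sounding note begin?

note 2 onset = 2b = 666.667ms

1. 0.0ms @ 0 + 666.667ms (2)
2. 666.667ms @ 2 + 666.667ms (2)
3. 1333.333ms @ 4 + 666.667ms (2)
4. 2000.0ms @ 6 + 500.0ms (3/2)
5. 2500.0ms @ 15/2 + 166.667ms (1/2)
6. 2666.667ms @ 8 + 1000.0ms (3)
7. 3666.667ms @ 11 + 133.333ms (2/5)
8. 3800.0ms @ 57/5 + 66.667ms (1/5)
9. 3866.667ms @ 58/5 + 66.667ms (1/5)
10. 3933.333ms @ 59/5 + 66.667ms (1/5)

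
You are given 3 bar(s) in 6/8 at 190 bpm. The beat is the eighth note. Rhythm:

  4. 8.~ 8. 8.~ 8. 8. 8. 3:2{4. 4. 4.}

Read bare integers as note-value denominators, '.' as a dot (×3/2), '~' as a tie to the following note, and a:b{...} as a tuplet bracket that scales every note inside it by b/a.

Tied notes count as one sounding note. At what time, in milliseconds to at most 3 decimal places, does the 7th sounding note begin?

1. 0.0ms @ 0 + 947.368ms (3)
2. 947.368ms @ 3 + 947.368ms (3)
3. 1894.737ms @ 6 + 947.368ms (3)
4. 2842.105ms @ 9 + 473.684ms (3/2)
5. 3315.789ms @ 21/2 + 473.684ms (3/2)
6. 3789.474ms @ 12 + 631.579ms (2)
7. 4421.053ms @ 14 + 631.579ms (2)
8. 5052.632ms @ 16 + 631.579ms (2)

note 7 onset = 14b = 4421.053ms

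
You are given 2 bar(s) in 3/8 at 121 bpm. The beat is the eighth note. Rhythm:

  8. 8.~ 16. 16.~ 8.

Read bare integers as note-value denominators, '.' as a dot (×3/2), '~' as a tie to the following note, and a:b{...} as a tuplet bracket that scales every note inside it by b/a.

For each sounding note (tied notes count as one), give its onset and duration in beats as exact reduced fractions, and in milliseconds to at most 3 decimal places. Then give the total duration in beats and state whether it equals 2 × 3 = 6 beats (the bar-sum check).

1) 0.0ms=0b +743.802ms=3/2b
2) 743.802ms=3/2b +1115.702ms=9/4b
3) 1859.504ms=15/4b +1115.702ms=9/4b
Σ=6b of 6 (121bpm 3/8) — PASS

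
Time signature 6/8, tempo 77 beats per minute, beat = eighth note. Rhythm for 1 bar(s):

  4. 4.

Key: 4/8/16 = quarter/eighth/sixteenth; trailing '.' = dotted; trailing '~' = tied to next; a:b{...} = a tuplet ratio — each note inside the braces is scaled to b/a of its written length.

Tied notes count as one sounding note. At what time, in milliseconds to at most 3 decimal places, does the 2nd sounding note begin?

note 2 onset = 3b = 2337.662ms

1. 0.0ms @ 0 + 2337.662ms (3)
2. 2337.662ms @ 3 + 2337.662ms (3)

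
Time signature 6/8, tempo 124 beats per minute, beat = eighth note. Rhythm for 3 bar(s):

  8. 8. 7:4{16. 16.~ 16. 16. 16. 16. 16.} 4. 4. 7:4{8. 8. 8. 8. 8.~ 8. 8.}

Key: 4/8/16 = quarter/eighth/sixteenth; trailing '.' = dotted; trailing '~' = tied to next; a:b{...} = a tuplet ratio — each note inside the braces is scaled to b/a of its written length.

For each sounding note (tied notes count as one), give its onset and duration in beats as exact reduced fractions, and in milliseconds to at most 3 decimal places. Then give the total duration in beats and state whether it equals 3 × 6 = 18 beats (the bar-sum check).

1) 0.0ms=0b +725.806ms=3/2b
2) 725.806ms=3/2b +725.806ms=3/2b
3) 1451.613ms=3b +207.373ms=3/7b
4) 1658.986ms=24/7b +414.747ms=6/7b
5) 2073.733ms=30/7b +207.373ms=3/7b
6) 2281.106ms=33/7b +207.373ms=3/7b
7) 2488.479ms=36/7b +207.373ms=3/7b
8) 2695.853ms=39/7b +207.373ms=3/7b
9) 2903.226ms=6b +1451.613ms=3b
10) 4354.839ms=9b +1451.613ms=3b
11) 5806.452ms=12b +414.747ms=6/7b
12) 6221.198ms=90/7b +414.747ms=6/7b
13) 6635.945ms=96/7b +414.747ms=6/7b
14) 7050.691ms=102/7b +414.747ms=6/7b
15) 7465.438ms=108/7b +829.493ms=12/7b
16) 8294.931ms=120/7b +414.747ms=6/7b
Σ=18b of 18 (124bpm 6/8) — PASS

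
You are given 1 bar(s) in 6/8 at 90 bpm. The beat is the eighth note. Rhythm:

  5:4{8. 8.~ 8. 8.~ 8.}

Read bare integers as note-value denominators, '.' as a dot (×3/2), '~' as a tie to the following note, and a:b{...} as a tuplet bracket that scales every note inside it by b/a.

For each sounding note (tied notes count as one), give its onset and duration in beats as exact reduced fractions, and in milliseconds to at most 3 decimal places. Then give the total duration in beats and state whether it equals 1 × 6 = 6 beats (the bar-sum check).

1) 0.0ms=0b +800.0ms=6/5b
2) 800.0ms=6/5b +1600.0ms=12/5b
3) 2400.0ms=18/5b +1600.0ms=12/5b
Σ=6b of 6 (90bpm 6/8) — PASS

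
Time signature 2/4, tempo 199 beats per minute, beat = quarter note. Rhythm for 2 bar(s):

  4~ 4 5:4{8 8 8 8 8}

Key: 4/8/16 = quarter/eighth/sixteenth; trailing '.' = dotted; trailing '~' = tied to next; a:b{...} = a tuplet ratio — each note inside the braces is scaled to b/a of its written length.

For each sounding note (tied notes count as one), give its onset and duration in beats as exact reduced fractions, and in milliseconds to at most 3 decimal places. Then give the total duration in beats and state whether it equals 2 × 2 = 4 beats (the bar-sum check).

1) 0.0ms=0b +603.015ms=2b
2) 603.015ms=2b +120.603ms=2/5b
3) 723.618ms=12/5b +120.603ms=2/5b
4) 844.221ms=14/5b +120.603ms=2/5b
5) 964.824ms=16/5b +120.603ms=2/5b
6) 1085.427ms=18/5b +120.603ms=2/5b
Σ=4b of 4 (199bpm 2/4) — PASS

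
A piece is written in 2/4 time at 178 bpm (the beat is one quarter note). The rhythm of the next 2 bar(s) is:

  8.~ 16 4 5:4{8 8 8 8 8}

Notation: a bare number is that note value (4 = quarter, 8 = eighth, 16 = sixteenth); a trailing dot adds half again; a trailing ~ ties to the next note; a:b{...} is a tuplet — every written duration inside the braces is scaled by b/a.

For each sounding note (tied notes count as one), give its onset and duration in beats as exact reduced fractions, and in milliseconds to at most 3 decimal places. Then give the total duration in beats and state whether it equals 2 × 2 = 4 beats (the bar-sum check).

1) 0.0ms=0b +337.079ms=1b
2) 337.079ms=1b +337.079ms=1b
3) 674.157ms=2b +134.831ms=2/5b
4) 808.989ms=12/5b +134.831ms=2/5b
5) 943.82ms=14/5b +134.831ms=2/5b
6) 1078.652ms=16/5b +134.831ms=2/5b
7) 1213.483ms=18/5b +134.831ms=2/5b
Σ=4b of 4 (178bpm 2/4) — PASS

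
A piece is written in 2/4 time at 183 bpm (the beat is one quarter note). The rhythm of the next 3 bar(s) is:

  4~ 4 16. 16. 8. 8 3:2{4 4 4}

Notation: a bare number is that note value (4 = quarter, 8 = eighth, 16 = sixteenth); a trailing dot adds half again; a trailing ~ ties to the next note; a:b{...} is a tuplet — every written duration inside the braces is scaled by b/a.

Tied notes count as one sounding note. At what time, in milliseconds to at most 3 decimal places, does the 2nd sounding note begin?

1. 0.0ms @ 0 + 655.738ms (2)
2. 655.738ms @ 2 + 122.951ms (3/8)
3. 778.689ms @ 19/8 + 122.951ms (3/8)
4. 901.639ms @ 11/4 + 245.902ms (3/4)
5. 1147.541ms @ 7/2 + 163.934ms (1/2)
6. 1311.475ms @ 4 + 218.579ms (2/3)
7. 1530.055ms @ 14/3 + 218.579ms (2/3)
8. 1748.634ms @ 16/3 + 218.579ms (2/3)

note 2 onset = 2b = 655.738ms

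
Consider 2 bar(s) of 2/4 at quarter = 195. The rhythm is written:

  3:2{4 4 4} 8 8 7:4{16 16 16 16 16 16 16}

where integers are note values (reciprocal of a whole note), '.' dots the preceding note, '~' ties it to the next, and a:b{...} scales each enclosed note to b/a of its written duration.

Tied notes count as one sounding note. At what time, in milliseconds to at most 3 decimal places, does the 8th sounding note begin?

note 8 onset = 23/7b = 1010.989ms

1. 0.0ms @ 0 + 205.128ms (2/3)
2. 205.128ms @ 2/3 + 205.128ms (2/3)
3. 410.256ms @ 4/3 + 205.128ms (2/3)
4. 615.385ms @ 2 + 153.846ms (1/2)
5. 769.231ms @ 5/2 + 153.846ms (1/2)
6. 923.077ms @ 3 + 43.956ms (1/7)
7. 967.033ms @ 22/7 + 43.956ms (1/7)
8. 1010.989ms @ 23/7 + 43.956ms (1/7)
9. 1054.945ms @ 24/7 + 43.956ms (1/7)
10. 1098.901ms @ 25/7 + 43.956ms (1/7)
11. 1142.857ms @ 26/7 + 43.956ms (1/7)
12. 1186.813ms @ 27/7 + 43.956ms (1/7)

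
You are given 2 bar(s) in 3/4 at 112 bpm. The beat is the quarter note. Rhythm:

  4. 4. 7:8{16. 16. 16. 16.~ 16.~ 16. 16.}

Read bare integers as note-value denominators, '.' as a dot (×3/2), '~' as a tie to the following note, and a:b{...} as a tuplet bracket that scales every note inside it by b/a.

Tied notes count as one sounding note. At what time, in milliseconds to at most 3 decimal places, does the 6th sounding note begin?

note 6 onset = 30/7b = 2295.918ms

1. 0.0ms @ 0 + 803.571ms (3/2)
2. 803.571ms @ 3/2 + 803.571ms (3/2)
3. 1607.143ms @ 3 + 229.592ms (3/7)
4. 1836.735ms @ 24/7 + 229.592ms (3/7)
5. 2066.327ms @ 27/7 + 229.592ms (3/7)
6. 2295.918ms @ 30/7 + 688.776ms (9/7)
7. 2984.694ms @ 39/7 + 229.592ms (3/7)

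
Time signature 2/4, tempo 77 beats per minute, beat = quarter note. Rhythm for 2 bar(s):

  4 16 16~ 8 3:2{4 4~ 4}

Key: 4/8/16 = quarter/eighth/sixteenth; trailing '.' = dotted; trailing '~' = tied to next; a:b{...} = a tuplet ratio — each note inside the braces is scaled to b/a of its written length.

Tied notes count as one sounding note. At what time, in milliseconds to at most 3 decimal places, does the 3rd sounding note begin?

1. 0.0ms @ 0 + 779.221ms (1)
2. 779.221ms @ 1 + 194.805ms (1/4)
3. 974.026ms @ 5/4 + 584.416ms (3/4)
4. 1558.442ms @ 2 + 519.481ms (2/3)
5. 2077.922ms @ 8/3 + 1038.961ms (4/3)

note 3 onset = 5/4b = 974.026ms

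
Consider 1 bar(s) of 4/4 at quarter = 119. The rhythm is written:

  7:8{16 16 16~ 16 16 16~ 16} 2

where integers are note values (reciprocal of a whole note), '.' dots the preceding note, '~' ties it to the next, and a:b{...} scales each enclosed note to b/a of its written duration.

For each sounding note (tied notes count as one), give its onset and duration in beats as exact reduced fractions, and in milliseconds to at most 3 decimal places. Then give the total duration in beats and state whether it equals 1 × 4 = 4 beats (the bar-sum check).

1) 0.0ms=0b +144.058ms=2/7b
2) 144.058ms=2/7b +144.058ms=2/7b
3) 288.115ms=4/7b +288.115ms=4/7b
4) 576.23ms=8/7b +144.058ms=2/7b
5) 720.288ms=10/7b +288.115ms=4/7b
6) 1008.403ms=2b +1008.403ms=2b
Σ=4b of 4 (119bpm 4/4) — PASS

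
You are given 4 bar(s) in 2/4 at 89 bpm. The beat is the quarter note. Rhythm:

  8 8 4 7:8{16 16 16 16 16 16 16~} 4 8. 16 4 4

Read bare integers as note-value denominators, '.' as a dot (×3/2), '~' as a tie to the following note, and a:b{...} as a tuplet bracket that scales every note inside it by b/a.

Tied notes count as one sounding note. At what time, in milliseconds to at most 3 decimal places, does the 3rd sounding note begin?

1. 0.0ms @ 0 + 337.079ms (1/2)
2. 337.079ms @ 1/2 + 337.079ms (1/2)
3. 674.157ms @ 1 + 674.157ms (1)
4. 1348.315ms @ 2 + 192.616ms (2/7)
5. 1540.931ms @ 16/7 + 192.616ms (2/7)
6. 1733.547ms @ 18/7 + 192.616ms (2/7)
7. 1926.164ms @ 20/7 + 192.616ms (2/7)
8. 2118.78ms @ 22/7 + 192.616ms (2/7)
9. 2311.396ms @ 24/7 + 192.616ms (2/7)
10. 2504.013ms @ 26/7 + 866.774ms (9/7)
11. 3370.787ms @ 5 + 505.618ms (3/4)
12. 3876.404ms @ 23/4 + 168.539ms (1/4)
13. 4044.944ms @ 6 + 674.157ms (1)
14. 4719.101ms @ 7 + 674.157ms (1)

note 3 onset = 1b = 674.157ms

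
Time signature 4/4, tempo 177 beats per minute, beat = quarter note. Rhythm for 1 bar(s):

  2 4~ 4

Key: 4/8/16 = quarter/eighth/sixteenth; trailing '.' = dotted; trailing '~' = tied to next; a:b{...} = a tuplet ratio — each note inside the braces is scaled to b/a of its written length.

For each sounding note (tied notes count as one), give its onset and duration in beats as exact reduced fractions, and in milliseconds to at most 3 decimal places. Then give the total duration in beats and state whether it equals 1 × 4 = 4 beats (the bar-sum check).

1) 0.0ms=0b +677.966ms=2b
2) 677.966ms=2b +677.966ms=2b
Σ=4b of 4 (177bpm 4/4) — PASS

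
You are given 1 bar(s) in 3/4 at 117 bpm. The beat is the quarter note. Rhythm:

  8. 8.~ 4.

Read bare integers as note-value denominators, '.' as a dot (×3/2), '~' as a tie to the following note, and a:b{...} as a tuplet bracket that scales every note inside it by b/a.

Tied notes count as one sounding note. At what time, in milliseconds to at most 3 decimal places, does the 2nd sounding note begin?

1. 0.0ms @ 0 + 384.615ms (3/4)
2. 384.615ms @ 3/4 + 1153.846ms (9/4)

note 2 onset = 3/4b = 384.615ms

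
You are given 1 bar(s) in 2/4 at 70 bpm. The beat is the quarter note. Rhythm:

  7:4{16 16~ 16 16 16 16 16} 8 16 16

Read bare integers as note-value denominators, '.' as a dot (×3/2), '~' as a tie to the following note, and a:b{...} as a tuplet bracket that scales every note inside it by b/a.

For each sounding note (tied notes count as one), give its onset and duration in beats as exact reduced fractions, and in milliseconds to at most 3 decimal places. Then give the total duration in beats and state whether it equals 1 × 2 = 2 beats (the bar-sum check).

1) 0.0ms=0b +122.449ms=1/7b
2) 122.449ms=1/7b +244.898ms=2/7b
3) 367.347ms=3/7b +122.449ms=1/7b
4) 489.796ms=4/7b +122.449ms=1/7b
5) 612.245ms=5/7b +122.449ms=1/7b
6) 734.694ms=6/7b +122.449ms=1/7b
7) 857.143ms=1b +428.571ms=1/2b
8) 1285.714ms=3/2b +214.286ms=1/4b
9) 1500.0ms=7/4b +214.286ms=1/4b
Σ=2b of 2 (70bpm 2/4) — PASS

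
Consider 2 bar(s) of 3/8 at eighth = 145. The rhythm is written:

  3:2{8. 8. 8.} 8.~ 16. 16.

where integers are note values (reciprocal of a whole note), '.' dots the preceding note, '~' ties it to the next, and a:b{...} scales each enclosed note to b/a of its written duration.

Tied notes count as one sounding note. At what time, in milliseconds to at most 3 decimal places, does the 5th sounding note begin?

note 5 onset = 21/4b = 2172.414ms

1. 0.0ms @ 0 + 413.793ms (1)
2. 413.793ms @ 1 + 413.793ms (1)
3. 827.586ms @ 2 + 413.793ms (1)
4. 1241.379ms @ 3 + 931.034ms (9/4)
5. 2172.414ms @ 21/4 + 310.345ms (3/4)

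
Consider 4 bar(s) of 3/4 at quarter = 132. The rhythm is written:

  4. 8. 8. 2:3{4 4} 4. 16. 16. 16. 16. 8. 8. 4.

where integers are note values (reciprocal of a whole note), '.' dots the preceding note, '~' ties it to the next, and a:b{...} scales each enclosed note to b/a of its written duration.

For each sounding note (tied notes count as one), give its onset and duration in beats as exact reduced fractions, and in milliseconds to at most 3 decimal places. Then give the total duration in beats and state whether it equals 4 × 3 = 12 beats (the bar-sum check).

1) 0.0ms=0b +681.818ms=3/2b
2) 681.818ms=3/2b +340.909ms=3/4b
3) 1022.727ms=9/4b +340.909ms=3/4b
4) 1363.636ms=3b +681.818ms=3/2b
5) 2045.455ms=9/2b +681.818ms=3/2b
6) 2727.273ms=6b +681.818ms=3/2b
7) 3409.091ms=15/2b +170.455ms=3/8b
8) 3579.545ms=63/8b +170.455ms=3/8b
9) 3750.0ms=33/4b +170.455ms=3/8b
10) 3920.455ms=69/8b +170.455ms=3/8b
11) 4090.909ms=9b +340.909ms=3/4b
12) 4431.818ms=39/4b +340.909ms=3/4b
13) 4772.727ms=21/2b +681.818ms=3/2b
Σ=12b of 12 (132bpm 3/4) — PASS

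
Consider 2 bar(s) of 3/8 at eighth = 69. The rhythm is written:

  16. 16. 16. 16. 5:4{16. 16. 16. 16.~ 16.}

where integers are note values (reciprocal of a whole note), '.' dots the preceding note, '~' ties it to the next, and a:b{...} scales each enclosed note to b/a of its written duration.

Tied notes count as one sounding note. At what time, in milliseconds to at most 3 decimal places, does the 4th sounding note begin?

note 4 onset = 9/4b = 1956.522ms

1. 0.0ms @ 0 + 652.174ms (3/4)
2. 652.174ms @ 3/4 + 652.174ms (3/4)
3. 1304.348ms @ 3/2 + 652.174ms (3/4)
4. 1956.522ms @ 9/4 + 652.174ms (3/4)
5. 2608.696ms @ 3 + 521.739ms (3/5)
6. 3130.435ms @ 18/5 + 521.739ms (3/5)
7. 3652.174ms @ 21/5 + 521.739ms (3/5)
8. 4173.913ms @ 24/5 + 1043.478ms (6/5)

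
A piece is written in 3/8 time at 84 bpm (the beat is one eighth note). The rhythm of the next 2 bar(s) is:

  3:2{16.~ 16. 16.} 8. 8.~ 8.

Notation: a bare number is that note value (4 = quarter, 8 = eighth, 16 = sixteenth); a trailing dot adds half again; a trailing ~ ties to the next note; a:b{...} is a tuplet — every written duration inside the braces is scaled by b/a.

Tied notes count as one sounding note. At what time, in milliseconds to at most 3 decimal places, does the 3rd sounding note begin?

1. 0.0ms @ 0 + 714.286ms (1)
2. 714.286ms @ 1 + 357.143ms (1/2)
3. 1071.429ms @ 3/2 + 1071.429ms (3/2)
4. 2142.857ms @ 3 + 2142.857ms (3)

note 3 onset = 3/2b = 1071.429ms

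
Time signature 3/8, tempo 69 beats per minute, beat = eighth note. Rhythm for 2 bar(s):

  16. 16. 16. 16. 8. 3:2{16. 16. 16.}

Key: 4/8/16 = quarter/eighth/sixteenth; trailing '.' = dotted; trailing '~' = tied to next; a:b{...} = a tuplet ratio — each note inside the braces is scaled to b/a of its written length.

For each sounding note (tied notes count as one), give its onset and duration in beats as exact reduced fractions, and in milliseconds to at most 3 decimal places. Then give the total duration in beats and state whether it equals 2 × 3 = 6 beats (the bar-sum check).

1) 0.0ms=0b +652.174ms=3/4b
2) 652.174ms=3/4b +652.174ms=3/4b
3) 1304.348ms=3/2b +652.174ms=3/4b
4) 1956.522ms=9/4b +652.174ms=3/4b
5) 2608.696ms=3b +1304.348ms=3/2b
6) 3913.043ms=9/2b +434.783ms=1/2b
7) 4347.826ms=5b +434.783ms=1/2b
8) 4782.609ms=11/2b +434.783ms=1/2b
Σ=6b of 6 (69bpm 3/8) — PASS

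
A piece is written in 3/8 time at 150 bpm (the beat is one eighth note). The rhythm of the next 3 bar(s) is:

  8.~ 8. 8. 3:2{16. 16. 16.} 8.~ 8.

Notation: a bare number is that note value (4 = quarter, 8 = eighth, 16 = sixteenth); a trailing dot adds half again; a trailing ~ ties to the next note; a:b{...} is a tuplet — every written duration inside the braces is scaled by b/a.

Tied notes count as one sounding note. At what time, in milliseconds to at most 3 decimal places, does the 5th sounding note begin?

note 5 onset = 11/2b = 2200.0ms

1. 0.0ms @ 0 + 1200.0ms (3)
2. 1200.0ms @ 3 + 600.0ms (3/2)
3. 1800.0ms @ 9/2 + 200.0ms (1/2)
4. 2000.0ms @ 5 + 200.0ms (1/2)
5. 2200.0ms @ 11/2 + 200.0ms (1/2)
6. 2400.0ms @ 6 + 1200.0ms (3)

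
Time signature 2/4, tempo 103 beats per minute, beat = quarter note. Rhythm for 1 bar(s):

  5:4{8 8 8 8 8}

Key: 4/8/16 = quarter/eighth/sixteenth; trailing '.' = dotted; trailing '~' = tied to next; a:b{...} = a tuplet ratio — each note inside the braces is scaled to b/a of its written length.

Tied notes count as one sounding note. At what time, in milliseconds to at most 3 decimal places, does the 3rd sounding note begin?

1. 0.0ms @ 0 + 233.01ms (2/5)
2. 233.01ms @ 2/5 + 233.01ms (2/5)
3. 466.019ms @ 4/5 + 233.01ms (2/5)
4. 699.029ms @ 6/5 + 233.01ms (2/5)
5. 932.039ms @ 8/5 + 233.01ms (2/5)

note 3 onset = 4/5b = 466.019ms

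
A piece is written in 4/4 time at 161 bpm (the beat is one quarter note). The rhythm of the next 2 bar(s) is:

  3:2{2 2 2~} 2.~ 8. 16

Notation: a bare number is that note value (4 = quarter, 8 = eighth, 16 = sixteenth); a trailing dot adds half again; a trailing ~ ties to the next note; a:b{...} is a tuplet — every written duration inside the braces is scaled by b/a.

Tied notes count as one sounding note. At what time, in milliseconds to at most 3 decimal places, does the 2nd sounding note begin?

note 2 onset = 4/3b = 496.894ms

1. 0.0ms @ 0 + 496.894ms (4/3)
2. 496.894ms @ 4/3 + 496.894ms (4/3)
3. 993.789ms @ 8/3 + 1894.41ms (61/12)
4. 2888.199ms @ 31/4 + 93.168ms (1/4)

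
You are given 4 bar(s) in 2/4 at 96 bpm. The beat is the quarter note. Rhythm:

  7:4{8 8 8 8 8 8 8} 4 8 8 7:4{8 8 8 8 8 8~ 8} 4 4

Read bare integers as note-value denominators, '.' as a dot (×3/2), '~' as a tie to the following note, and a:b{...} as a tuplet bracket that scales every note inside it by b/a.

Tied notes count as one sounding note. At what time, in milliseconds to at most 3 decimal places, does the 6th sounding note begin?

1. 0.0ms @ 0 + 178.571ms (2/7)
2. 178.571ms @ 2/7 + 178.571ms (2/7)
3. 357.143ms @ 4/7 + 178.571ms (2/7)
4. 535.714ms @ 6/7 + 178.571ms (2/7)
5. 714.286ms @ 8/7 + 178.571ms (2/7)
6. 892.857ms @ 10/7 + 178.571ms (2/7)
7. 1071.429ms @ 12/7 + 178.571ms (2/7)
8. 1250.0ms @ 2 + 625.0ms (1)
9. 1875.0ms @ 3 + 312.5ms (1/2)
10. 2187.5ms @ 7/2 + 312.5ms (1/2)
11. 2500.0ms @ 4 + 178.571ms (2/7)
12. 2678.571ms @ 30/7 + 178.571ms (2/7)
13. 2857.143ms @ 32/7 + 178.571ms (2/7)
14. 3035.714ms @ 34/7 + 178.571ms (2/7)
15. 3214.286ms @ 36/7 + 178.571ms (2/7)
16. 3392.857ms @ 38/7 + 357.143ms (4/7)
17. 3750.0ms @ 6 + 625.0ms (1)
18. 4375.0ms @ 7 + 625.0ms (1)

note 6 onset = 10/7b = 892.857ms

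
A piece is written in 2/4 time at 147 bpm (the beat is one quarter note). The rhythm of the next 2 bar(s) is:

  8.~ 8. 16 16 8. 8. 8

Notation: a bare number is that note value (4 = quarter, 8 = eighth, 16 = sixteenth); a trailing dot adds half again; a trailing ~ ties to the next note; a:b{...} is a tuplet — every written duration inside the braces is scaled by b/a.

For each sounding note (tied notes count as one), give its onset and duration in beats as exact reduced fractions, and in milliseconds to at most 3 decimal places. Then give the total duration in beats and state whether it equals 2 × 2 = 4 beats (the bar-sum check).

1) 0.0ms=0b +612.245ms=3/2b
2) 612.245ms=3/2b +102.041ms=1/4b
3) 714.286ms=7/4b +102.041ms=1/4b
4) 816.327ms=2b +306.122ms=3/4b
5) 1122.449ms=11/4b +306.122ms=3/4b
6) 1428.571ms=7/2b +204.082ms=1/2b
Σ=4b of 4 (147bpm 2/4) — PASS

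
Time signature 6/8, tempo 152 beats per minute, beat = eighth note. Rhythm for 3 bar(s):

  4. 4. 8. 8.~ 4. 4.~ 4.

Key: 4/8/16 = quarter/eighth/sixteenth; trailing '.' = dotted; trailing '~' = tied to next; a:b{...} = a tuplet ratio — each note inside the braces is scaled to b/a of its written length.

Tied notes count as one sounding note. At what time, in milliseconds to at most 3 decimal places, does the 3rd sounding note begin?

1. 0.0ms @ 0 + 1184.211ms (3)
2. 1184.211ms @ 3 + 1184.211ms (3)
3. 2368.421ms @ 6 + 592.105ms (3/2)
4. 2960.526ms @ 15/2 + 1776.316ms (9/2)
5. 4736.842ms @ 12 + 2368.421ms (6)

note 3 onset = 6b = 2368.421ms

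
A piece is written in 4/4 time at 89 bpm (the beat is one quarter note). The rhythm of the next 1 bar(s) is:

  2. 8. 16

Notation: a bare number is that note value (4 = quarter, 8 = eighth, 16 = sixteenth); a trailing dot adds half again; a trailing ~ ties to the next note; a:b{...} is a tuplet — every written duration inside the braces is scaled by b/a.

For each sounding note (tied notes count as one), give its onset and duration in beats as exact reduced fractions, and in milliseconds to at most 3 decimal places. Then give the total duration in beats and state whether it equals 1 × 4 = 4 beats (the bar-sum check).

1) 0.0ms=0b +2022.472ms=3b
2) 2022.472ms=3b +505.618ms=3/4b
3) 2528.09ms=15/4b +168.539ms=1/4b
Σ=4b of 4 (89bpm 4/4) — PASS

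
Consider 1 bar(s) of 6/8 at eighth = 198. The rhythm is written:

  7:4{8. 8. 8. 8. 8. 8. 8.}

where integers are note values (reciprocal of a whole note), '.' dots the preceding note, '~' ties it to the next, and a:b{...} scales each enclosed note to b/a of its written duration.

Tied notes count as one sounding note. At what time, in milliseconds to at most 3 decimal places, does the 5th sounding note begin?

note 5 onset = 24/7b = 1038.961ms

1. 0.0ms @ 0 + 259.74ms (6/7)
2. 259.74ms @ 6/7 + 259.74ms (6/7)
3. 519.481ms @ 12/7 + 259.74ms (6/7)
4. 779.221ms @ 18/7 + 259.74ms (6/7)
5. 1038.961ms @ 24/7 + 259.74ms (6/7)
6. 1298.701ms @ 30/7 + 259.74ms (6/7)
7. 1558.442ms @ 36/7 + 259.74ms (6/7)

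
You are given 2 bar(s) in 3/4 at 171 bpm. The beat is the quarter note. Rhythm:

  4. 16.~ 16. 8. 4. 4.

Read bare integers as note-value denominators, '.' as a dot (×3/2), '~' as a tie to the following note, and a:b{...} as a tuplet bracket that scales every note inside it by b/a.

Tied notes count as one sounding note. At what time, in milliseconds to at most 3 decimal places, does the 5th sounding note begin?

1. 0.0ms @ 0 + 526.316ms (3/2)
2. 526.316ms @ 3/2 + 263.158ms (3/4)
3. 789.474ms @ 9/4 + 263.158ms (3/4)
4. 1052.632ms @ 3 + 526.316ms (3/2)
5. 1578.947ms @ 9/2 + 526.316ms (3/2)

note 5 onset = 9/2b = 1578.947ms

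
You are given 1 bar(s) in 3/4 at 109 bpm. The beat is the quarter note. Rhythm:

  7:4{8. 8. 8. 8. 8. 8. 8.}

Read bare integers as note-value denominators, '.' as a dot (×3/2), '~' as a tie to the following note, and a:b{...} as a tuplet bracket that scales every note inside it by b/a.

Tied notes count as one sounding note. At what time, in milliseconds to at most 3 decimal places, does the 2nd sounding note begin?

1. 0.0ms @ 0 + 235.911ms (3/7)
2. 235.911ms @ 3/7 + 235.911ms (3/7)
3. 471.822ms @ 6/7 + 235.911ms (3/7)
4. 707.733ms @ 9/7 + 235.911ms (3/7)
5. 943.644ms @ 12/7 + 235.911ms (3/7)
6. 1179.554ms @ 15/7 + 235.911ms (3/7)
7. 1415.465ms @ 18/7 + 235.911ms (3/7)

note 2 onset = 3/7b = 235.911ms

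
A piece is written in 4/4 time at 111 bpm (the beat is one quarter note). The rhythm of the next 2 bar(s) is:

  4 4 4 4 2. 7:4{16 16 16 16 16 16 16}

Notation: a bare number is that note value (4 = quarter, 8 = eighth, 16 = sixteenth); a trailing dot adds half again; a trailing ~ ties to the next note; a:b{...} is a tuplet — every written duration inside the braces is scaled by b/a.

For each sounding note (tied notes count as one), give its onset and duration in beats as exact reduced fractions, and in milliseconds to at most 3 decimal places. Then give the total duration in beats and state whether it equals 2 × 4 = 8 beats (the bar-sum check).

1) 0.0ms=0b +540.541ms=1b
2) 540.541ms=1b +540.541ms=1b
3) 1081.081ms=2b +540.541ms=1b
4) 1621.622ms=3b +540.541ms=1b
5) 2162.162ms=4b +1621.622ms=3b
6) 3783.784ms=7b +77.22ms=1/7b
7) 3861.004ms=50/7b +77.22ms=1/7b
8) 3938.224ms=51/7b +77.22ms=1/7b
9) 4015.444ms=52/7b +77.22ms=1/7b
10) 4092.664ms=53/7b +77.22ms=1/7b
11) 4169.884ms=54/7b +77.22ms=1/7b
12) 4247.104ms=55/7b +77.22ms=1/7b
Σ=8b of 8 (111bpm 4/4) — PASS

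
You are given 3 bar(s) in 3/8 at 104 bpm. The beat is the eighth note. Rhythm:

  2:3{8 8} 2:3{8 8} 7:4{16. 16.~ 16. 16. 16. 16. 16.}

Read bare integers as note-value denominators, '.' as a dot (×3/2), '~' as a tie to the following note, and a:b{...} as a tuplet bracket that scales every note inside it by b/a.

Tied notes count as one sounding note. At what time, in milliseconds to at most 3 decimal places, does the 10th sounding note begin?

1. 0.0ms @ 0 + 865.385ms (3/2)
2. 865.385ms @ 3/2 + 865.385ms (3/2)
3. 1730.769ms @ 3 + 865.385ms (3/2)
4. 2596.154ms @ 9/2 + 865.385ms (3/2)
5. 3461.538ms @ 6 + 247.253ms (3/7)
6. 3708.791ms @ 45/7 + 494.505ms (6/7)
7. 4203.297ms @ 51/7 + 247.253ms (3/7)
8. 4450.549ms @ 54/7 + 247.253ms (3/7)
9. 4697.802ms @ 57/7 + 247.253ms (3/7)
10. 4945.055ms @ 60/7 + 247.253ms (3/7)

note 10 onset = 60/7b = 4945.055ms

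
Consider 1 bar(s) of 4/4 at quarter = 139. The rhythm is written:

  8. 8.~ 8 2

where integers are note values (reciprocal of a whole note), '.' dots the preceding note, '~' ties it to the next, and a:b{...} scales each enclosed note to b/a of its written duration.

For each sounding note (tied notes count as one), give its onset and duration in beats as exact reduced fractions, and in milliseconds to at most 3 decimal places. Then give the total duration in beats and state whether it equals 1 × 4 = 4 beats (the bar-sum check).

1) 0.0ms=0b +323.741ms=3/4b
2) 323.741ms=3/4b +539.568ms=5/4b
3) 863.309ms=2b +863.309ms=2b
Σ=4b of 4 (139bpm 4/4) — PASS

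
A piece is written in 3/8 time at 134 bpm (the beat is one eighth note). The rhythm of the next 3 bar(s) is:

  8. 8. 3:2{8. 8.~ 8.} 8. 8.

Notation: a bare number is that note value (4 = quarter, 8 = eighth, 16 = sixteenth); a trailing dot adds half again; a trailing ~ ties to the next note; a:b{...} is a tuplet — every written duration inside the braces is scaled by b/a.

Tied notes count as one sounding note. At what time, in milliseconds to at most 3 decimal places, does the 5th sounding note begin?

note 5 onset = 6b = 2686.567ms

1. 0.0ms @ 0 + 671.642ms (3/2)
2. 671.642ms @ 3/2 + 671.642ms (3/2)
3. 1343.284ms @ 3 + 447.761ms (1)
4. 1791.045ms @ 4 + 895.522ms (2)
5. 2686.567ms @ 6 + 671.642ms (3/2)
6. 3358.209ms @ 15/2 + 671.642ms (3/2)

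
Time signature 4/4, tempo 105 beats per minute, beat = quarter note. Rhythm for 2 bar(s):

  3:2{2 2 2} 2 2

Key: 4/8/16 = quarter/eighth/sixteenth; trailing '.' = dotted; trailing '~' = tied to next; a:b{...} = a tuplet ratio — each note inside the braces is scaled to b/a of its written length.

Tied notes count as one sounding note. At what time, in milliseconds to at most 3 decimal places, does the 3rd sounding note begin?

note 3 onset = 8/3b = 1523.81ms

1. 0.0ms @ 0 + 761.905ms (4/3)
2. 761.905ms @ 4/3 + 761.905ms (4/3)
3. 1523.81ms @ 8/3 + 761.905ms (4/3)
4. 2285.714ms @ 4 + 1142.857ms (2)
5. 3428.571ms @ 6 + 1142.857ms (2)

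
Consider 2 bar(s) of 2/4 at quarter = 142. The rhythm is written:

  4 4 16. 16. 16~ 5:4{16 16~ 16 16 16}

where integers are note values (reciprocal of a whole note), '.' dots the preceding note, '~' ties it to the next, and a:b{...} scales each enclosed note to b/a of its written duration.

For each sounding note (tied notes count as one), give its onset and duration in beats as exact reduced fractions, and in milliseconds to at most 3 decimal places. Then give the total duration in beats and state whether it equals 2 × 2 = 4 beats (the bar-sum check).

1) 0.0ms=0b +422.535ms=1b
2) 422.535ms=1b +422.535ms=1b
3) 845.07ms=2b +158.451ms=3/8b
4) 1003.521ms=19/8b +158.451ms=3/8b
5) 1161.972ms=11/4b +190.141ms=9/20b
6) 1352.113ms=16/5b +169.014ms=2/5b
7) 1521.127ms=18/5b +84.507ms=1/5b
8) 1605.634ms=19/5b +84.507ms=1/5b
Σ=4b of 4 (142bpm 2/4) — PASS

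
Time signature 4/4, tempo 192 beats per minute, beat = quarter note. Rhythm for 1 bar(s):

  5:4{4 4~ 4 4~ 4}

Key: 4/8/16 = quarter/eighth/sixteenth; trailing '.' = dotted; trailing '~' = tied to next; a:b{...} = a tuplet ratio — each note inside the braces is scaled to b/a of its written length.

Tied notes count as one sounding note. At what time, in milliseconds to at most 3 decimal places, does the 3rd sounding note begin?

note 3 onset = 12/5b = 750.0ms

1. 0.0ms @ 0 + 250.0ms (4/5)
2. 250.0ms @ 4/5 + 500.0ms (8/5)
3. 750.0ms @ 12/5 + 500.0ms (8/5)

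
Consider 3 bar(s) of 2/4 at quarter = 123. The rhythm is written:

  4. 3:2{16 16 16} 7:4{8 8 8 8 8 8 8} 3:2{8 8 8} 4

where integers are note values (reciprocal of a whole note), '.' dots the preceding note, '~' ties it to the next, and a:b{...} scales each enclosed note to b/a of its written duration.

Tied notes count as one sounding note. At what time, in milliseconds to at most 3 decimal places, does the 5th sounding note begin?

note 5 onset = 2b = 975.61ms

1. 0.0ms @ 0 + 731.707ms (3/2)
2. 731.707ms @ 3/2 + 81.301ms (1/6)
3. 813.008ms @ 5/3 + 81.301ms (1/6)
4. 894.309ms @ 11/6 + 81.301ms (1/6)
5. 975.61ms @ 2 + 139.373ms (2/7)
6. 1114.983ms @ 16/7 + 139.373ms (2/7)
7. 1254.355ms @ 18/7 + 139.373ms (2/7)
8. 1393.728ms @ 20/7 + 139.373ms (2/7)
9. 1533.101ms @ 22/7 + 139.373ms (2/7)
10. 1672.474ms @ 24/7 + 139.373ms (2/7)
11. 1811.847ms @ 26/7 + 139.373ms (2/7)
12. 1951.22ms @ 4 + 162.602ms (1/3)
13. 2113.821ms @ 13/3 + 162.602ms (1/3)
14. 2276.423ms @ 14/3 + 162.602ms (1/3)
15. 2439.024ms @ 5 + 487.805ms (1)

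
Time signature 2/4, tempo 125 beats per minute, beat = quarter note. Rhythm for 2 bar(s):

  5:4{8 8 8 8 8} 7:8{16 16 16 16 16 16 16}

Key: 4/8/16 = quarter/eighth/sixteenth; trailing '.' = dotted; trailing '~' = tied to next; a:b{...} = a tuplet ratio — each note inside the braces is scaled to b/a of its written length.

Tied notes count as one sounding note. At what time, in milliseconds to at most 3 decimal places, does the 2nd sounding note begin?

1. 0.0ms @ 0 + 192.0ms (2/5)
2. 192.0ms @ 2/5 + 192.0ms (2/5)
3. 384.0ms @ 4/5 + 192.0ms (2/5)
4. 576.0ms @ 6/5 + 192.0ms (2/5)
5. 768.0ms @ 8/5 + 192.0ms (2/5)
6. 960.0ms @ 2 + 137.143ms (2/7)
7. 1097.143ms @ 16/7 + 137.143ms (2/7)
8. 1234.286ms @ 18/7 + 137.143ms (2/7)
9. 1371.429ms @ 20/7 + 137.143ms (2/7)
10. 1508.571ms @ 22/7 + 137.143ms (2/7)
11. 1645.714ms @ 24/7 + 137.143ms (2/7)
12. 1782.857ms @ 26/7 + 137.143ms (2/7)

note 2 onset = 2/5b = 192.0ms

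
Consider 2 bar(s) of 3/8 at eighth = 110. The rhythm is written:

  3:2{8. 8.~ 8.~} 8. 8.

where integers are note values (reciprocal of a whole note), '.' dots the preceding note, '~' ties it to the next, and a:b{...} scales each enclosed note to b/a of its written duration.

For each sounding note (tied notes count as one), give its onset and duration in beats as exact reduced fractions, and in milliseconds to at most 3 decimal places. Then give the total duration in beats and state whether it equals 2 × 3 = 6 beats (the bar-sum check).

1) 0.0ms=0b +545.455ms=1b
2) 545.455ms=1b +1909.091ms=7/2b
3) 2454.545ms=9/2b +818.182ms=3/2b
Σ=6b of 6 (110bpm 3/8) — PASS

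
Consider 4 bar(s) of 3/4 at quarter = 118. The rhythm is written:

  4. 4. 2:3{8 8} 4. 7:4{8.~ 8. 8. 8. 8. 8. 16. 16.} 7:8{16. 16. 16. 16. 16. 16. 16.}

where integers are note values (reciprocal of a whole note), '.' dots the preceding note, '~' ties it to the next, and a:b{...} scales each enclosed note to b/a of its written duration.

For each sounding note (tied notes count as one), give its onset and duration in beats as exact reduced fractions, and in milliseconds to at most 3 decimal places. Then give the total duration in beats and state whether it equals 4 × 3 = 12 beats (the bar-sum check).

1) 0.0ms=0b +762.712ms=3/2b
2) 762.712ms=3/2b +762.712ms=3/2b
3) 1525.424ms=3b +381.356ms=3/4b
4) 1906.78ms=15/4b +381.356ms=3/4b
5) 2288.136ms=9/2b +762.712ms=3/2b
6) 3050.847ms=6b +435.835ms=6/7b
7) 3486.683ms=48/7b +217.918ms=3/7b
8) 3704.6ms=51/7b +217.918ms=3/7b
9) 3922.518ms=54/7b +217.918ms=3/7b
10) 4140.436ms=57/7b +217.918ms=3/7b
11) 4358.354ms=60/7b +108.959ms=3/14b
12) 4467.312ms=123/14b +108.959ms=3/14b
13) 4576.271ms=9b +217.918ms=3/7b
14) 4794.189ms=66/7b +217.918ms=3/7b
15) 5012.107ms=69/7b +217.918ms=3/7b
16) 5230.024ms=72/7b +217.918ms=3/7b
17) 5447.942ms=75/7b +217.918ms=3/7b
18) 5665.86ms=78/7b +217.918ms=3/7b
19) 5883.777ms=81/7b +217.918ms=3/7b
Σ=12b of 12 (118bpm 3/4) — PASS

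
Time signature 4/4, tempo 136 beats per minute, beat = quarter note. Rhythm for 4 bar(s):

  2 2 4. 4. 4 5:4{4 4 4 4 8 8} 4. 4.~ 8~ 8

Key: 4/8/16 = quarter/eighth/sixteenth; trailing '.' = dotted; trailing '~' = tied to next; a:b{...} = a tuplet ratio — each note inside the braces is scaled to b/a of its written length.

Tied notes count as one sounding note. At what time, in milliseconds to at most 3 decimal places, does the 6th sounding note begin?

1. 0.0ms @ 0 + 882.353ms (2)
2. 882.353ms @ 2 + 882.353ms (2)
3. 1764.706ms @ 4 + 661.765ms (3/2)
4. 2426.471ms @ 11/2 + 661.765ms (3/2)
5. 3088.235ms @ 7 + 441.176ms (1)
6. 3529.412ms @ 8 + 352.941ms (4/5)
7. 3882.353ms @ 44/5 + 352.941ms (4/5)
8. 4235.294ms @ 48/5 + 352.941ms (4/5)
9. 4588.235ms @ 52/5 + 352.941ms (4/5)
10. 4941.176ms @ 56/5 + 176.471ms (2/5)
11. 5117.647ms @ 58/5 + 176.471ms (2/5)
12. 5294.118ms @ 12 + 661.765ms (3/2)
13. 5955.882ms @ 27/2 + 1102.941ms (5/2)

note 6 onset = 8b = 3529.412ms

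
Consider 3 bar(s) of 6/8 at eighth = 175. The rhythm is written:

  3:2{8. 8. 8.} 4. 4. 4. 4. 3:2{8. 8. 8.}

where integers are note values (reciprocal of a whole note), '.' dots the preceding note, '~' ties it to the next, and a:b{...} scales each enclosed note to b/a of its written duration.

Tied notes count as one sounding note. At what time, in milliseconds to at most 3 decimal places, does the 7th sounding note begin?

note 7 onset = 12b = 4114.286ms

1. 0.0ms @ 0 + 342.857ms (1)
2. 342.857ms @ 1 + 342.857ms (1)
3. 685.714ms @ 2 + 342.857ms (1)
4. 1028.571ms @ 3 + 1028.571ms (3)
5. 2057.143ms @ 6 + 1028.571ms (3)
6. 3085.714ms @ 9 + 1028.571ms (3)
7. 4114.286ms @ 12 + 1028.571ms (3)
8. 5142.857ms @ 15 + 342.857ms (1)
9. 5485.714ms @ 16 + 342.857ms (1)
10. 5828.571ms @ 17 + 342.857ms (1)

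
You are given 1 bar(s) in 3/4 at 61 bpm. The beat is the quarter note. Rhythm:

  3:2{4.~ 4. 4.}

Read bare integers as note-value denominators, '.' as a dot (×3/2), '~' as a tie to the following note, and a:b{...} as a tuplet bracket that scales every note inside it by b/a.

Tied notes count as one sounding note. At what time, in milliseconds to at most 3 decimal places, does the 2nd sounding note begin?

note 2 onset = 2b = 1967.213ms

1. 0.0ms @ 0 + 1967.213ms (2)
2. 1967.213ms @ 2 + 983.607ms (1)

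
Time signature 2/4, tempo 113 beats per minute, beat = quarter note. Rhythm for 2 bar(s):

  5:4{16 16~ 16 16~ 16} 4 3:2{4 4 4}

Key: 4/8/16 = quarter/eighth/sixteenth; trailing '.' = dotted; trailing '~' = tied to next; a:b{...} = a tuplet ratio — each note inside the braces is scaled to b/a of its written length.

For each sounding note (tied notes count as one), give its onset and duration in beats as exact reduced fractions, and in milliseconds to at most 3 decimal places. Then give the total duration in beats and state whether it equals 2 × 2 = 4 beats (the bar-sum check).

1) 0.0ms=0b +106.195ms=1/5b
2) 106.195ms=1/5b +212.389ms=2/5b
3) 318.584ms=3/5b +212.389ms=2/5b
4) 530.973ms=1b +530.973ms=1b
5) 1061.947ms=2b +353.982ms=2/3b
6) 1415.929ms=8/3b +353.982ms=2/3b
7) 1769.912ms=10/3b +353.982ms=2/3b
Σ=4b of 4 (113bpm 2/4) — PASS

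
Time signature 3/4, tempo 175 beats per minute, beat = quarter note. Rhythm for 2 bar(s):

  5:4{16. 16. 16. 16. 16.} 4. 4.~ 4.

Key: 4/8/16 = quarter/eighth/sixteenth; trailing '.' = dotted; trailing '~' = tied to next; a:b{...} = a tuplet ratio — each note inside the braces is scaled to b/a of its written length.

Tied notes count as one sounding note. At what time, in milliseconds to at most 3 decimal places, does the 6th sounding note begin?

note 6 onset = 3/2b = 514.286ms

1. 0.0ms @ 0 + 102.857ms (3/10)
2. 102.857ms @ 3/10 + 102.857ms (3/10)
3. 205.714ms @ 3/5 + 102.857ms (3/10)
4. 308.571ms @ 9/10 + 102.857ms (3/10)
5. 411.429ms @ 6/5 + 102.857ms (3/10)
6. 514.286ms @ 3/2 + 514.286ms (3/2)
7. 1028.571ms @ 3 + 1028.571ms (3)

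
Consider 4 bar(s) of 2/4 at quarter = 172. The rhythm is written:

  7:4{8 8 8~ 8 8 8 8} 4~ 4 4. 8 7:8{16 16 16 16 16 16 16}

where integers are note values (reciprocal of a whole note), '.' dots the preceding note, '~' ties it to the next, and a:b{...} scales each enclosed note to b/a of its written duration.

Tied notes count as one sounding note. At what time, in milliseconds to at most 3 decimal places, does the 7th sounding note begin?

note 7 onset = 2b = 697.674ms

1. 0.0ms @ 0 + 99.668ms (2/7)
2. 99.668ms @ 2/7 + 99.668ms (2/7)
3. 199.336ms @ 4/7 + 199.336ms (4/7)
4. 398.671ms @ 8/7 + 99.668ms (2/7)
5. 498.339ms @ 10/7 + 99.668ms (2/7)
6. 598.007ms @ 12/7 + 99.668ms (2/7)
7. 697.674ms @ 2 + 697.674ms (2)
8. 1395.349ms @ 4 + 523.256ms (3/2)
9. 1918.605ms @ 11/2 + 174.419ms (1/2)
10. 2093.023ms @ 6 + 99.668ms (2/7)
11. 2192.691ms @ 44/7 + 99.668ms (2/7)
12. 2292.359ms @ 46/7 + 99.668ms (2/7)
13. 2392.027ms @ 48/7 + 99.668ms (2/7)
14. 2491.694ms @ 50/7 + 99.668ms (2/7)
15. 2591.362ms @ 52/7 + 99.668ms (2/7)
16. 2691.03ms @ 54/7 + 99.668ms (2/7)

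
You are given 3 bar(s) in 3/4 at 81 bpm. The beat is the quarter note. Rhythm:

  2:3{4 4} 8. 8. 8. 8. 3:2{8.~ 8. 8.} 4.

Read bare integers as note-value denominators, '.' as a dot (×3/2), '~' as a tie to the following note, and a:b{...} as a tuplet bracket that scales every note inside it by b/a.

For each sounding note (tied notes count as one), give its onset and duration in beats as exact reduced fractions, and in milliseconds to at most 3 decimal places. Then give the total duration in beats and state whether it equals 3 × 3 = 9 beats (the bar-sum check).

1) 0.0ms=0b +1111.111ms=3/2b
2) 1111.111ms=3/2b +1111.111ms=3/2b
3) 2222.222ms=3b +555.556ms=3/4b
4) 2777.778ms=15/4b +555.556ms=3/4b
5) 3333.333ms=9/2b +555.556ms=3/4b
6) 3888.889ms=21/4b +555.556ms=3/4b
7) 4444.444ms=6b +740.741ms=1b
8) 5185.185ms=7b +370.37ms=1/2b
9) 5555.556ms=15/2b +1111.111ms=3/2b
Σ=9b of 9 (81bpm 3/4) — PASS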